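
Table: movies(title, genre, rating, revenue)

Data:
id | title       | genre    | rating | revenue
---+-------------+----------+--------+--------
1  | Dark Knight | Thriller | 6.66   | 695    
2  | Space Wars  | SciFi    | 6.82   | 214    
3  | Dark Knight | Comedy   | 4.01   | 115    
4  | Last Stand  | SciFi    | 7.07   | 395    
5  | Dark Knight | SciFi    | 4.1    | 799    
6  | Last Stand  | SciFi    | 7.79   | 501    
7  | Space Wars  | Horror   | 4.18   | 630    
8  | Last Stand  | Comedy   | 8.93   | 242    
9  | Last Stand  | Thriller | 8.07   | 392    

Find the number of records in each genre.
SELECT genre, COUNT(*) as count
FROM movies
GROUP BY genre

Result:
  Comedy: 2
  Horror: 1
  SciFi: 4
  Thriller: 2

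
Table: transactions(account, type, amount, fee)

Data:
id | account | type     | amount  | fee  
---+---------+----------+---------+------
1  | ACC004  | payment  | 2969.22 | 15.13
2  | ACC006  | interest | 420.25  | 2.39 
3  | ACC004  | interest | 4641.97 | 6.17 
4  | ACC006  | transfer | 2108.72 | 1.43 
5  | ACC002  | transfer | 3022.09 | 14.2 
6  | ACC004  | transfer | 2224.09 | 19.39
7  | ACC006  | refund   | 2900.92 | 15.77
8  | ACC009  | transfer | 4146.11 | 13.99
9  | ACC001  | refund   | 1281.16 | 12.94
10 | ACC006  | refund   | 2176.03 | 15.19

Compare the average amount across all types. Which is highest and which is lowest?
SELECT type, AVG(amount)
FROM transactions
GROUP BY type
ORDER BY AVG(amount)

All groups:
  refund: 2119.37
  interest: 2531.11
  transfer: 2875.25
  payment: 2969.22

Highest: payment (2969.22)
Lowest: refund (2119.37)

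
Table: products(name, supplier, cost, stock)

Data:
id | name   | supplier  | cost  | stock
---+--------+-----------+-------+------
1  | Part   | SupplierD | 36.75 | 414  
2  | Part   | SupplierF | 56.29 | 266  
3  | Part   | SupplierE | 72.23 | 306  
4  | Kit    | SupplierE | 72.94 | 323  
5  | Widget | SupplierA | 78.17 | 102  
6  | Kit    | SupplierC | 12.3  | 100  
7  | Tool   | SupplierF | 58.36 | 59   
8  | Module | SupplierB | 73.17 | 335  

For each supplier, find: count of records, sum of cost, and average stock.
SELECT supplier,
       COUNT(*) as cnt,
       SUM(cost) as total_cost,
       AVG(stock) as avg_stock
FROM products
GROUP BY supplier

Result:
  SupplierA: 1 records, 78.17 total cost, 102.00 avg stock
  SupplierB: 1 records, 73.17 total cost, 335.00 avg stock
  SupplierC: 1 records, 12.30 total cost, 100.00 avg stock
  SupplierD: 1 records, 36.75 total cost, 414.00 avg stock
  SupplierE: 2 records, 145.17 total cost, 314.50 avg stock
  SupplierF: 2 records, 114.65 total cost, 162.50 avg stock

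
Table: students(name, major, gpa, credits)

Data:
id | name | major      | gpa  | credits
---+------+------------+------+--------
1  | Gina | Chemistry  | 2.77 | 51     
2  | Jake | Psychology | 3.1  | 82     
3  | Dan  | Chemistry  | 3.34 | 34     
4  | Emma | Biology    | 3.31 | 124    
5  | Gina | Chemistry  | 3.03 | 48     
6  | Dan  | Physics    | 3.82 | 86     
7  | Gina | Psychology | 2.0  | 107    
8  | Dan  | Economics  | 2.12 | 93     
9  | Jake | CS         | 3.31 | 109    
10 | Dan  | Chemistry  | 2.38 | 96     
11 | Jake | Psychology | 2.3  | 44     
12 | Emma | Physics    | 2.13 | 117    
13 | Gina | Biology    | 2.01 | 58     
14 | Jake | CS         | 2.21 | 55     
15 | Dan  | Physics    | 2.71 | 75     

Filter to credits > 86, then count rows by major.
SELECT major, COUNT(*)
FROM students
WHERE credits > 86
GROUP BY major

Note: WHERE filters rows before grouping.

Result:
  Biology: 1
  CS: 1
  Chemistry: 1
  Economics: 1
  Physics: 1
  Psychology: 1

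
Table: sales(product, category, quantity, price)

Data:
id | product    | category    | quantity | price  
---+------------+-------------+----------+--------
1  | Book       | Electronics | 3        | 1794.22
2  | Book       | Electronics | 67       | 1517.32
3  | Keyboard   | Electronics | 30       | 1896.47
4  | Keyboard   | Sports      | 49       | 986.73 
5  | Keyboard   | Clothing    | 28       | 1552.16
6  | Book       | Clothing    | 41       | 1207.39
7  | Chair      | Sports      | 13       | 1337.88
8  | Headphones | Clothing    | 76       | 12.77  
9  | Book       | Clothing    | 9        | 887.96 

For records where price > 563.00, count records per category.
SELECT category, COUNT(*)
FROM sales
WHERE price > 563.00
GROUP BY category

Note: WHERE filters rows before grouping.

Result:
  Clothing: 3
  Electronics: 3
  Sports: 2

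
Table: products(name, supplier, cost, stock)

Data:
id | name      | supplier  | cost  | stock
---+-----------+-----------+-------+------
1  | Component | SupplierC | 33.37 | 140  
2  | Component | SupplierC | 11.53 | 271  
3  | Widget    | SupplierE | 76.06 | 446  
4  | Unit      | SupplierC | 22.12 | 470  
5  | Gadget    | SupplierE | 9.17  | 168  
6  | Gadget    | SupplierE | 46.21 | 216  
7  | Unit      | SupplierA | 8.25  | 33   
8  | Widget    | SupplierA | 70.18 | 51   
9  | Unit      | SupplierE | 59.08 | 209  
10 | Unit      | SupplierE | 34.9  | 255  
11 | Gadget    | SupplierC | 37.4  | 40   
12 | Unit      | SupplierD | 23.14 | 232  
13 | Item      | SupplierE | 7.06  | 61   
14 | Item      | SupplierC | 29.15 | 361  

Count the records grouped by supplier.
SELECT supplier, COUNT(*) as count
FROM products
GROUP BY supplier

Result:
  SupplierA: 2
  SupplierC: 5
  SupplierD: 1
  SupplierE: 6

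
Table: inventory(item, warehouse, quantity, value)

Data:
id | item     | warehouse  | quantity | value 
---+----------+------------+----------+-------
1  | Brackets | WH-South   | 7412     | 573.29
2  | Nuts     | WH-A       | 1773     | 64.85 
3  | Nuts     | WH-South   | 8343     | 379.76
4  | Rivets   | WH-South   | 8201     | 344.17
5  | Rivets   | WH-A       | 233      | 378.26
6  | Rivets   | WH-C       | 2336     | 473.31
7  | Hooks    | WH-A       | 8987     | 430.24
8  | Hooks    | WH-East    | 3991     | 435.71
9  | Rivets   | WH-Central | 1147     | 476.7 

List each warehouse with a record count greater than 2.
SELECT warehouse, COUNT(*) as cnt
FROM inventory
GROUP BY warehouse
HAVING COUNT(*) > 2

Result:
  WH-A: 3
  WH-South: 3

Note: HAVING filters groups after aggregation, WHERE filters rows before.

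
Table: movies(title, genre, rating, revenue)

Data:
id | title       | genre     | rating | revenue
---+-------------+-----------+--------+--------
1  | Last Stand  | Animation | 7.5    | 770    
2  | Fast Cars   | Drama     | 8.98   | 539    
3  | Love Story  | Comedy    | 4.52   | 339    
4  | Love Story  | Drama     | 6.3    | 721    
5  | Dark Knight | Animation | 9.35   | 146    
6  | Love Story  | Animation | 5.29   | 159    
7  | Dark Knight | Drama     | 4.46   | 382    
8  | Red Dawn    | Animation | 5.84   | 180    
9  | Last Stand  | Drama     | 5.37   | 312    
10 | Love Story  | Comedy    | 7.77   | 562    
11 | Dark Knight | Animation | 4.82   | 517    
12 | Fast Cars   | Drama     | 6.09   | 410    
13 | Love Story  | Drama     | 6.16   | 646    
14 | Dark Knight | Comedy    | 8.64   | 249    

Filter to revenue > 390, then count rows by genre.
SELECT genre, COUNT(*)
FROM movies
WHERE revenue > 390
GROUP BY genre

Note: WHERE filters rows before grouping.

Result:
  Animation: 2
  Comedy: 1
  Drama: 4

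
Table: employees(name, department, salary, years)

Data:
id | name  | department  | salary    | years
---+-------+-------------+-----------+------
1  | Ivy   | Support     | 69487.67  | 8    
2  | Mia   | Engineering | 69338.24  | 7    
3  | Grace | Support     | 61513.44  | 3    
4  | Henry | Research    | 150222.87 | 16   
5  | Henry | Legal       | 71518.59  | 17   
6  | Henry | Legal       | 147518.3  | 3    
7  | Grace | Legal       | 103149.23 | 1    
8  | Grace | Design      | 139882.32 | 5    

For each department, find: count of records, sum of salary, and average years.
SELECT department,
       COUNT(*) as cnt,
       SUM(salary) as total_salary,
       AVG(years) as avg_years
FROM employees
GROUP BY department

Result:
  Design: 1 records, 139882.32 total salary, 5.00 avg years
  Engineering: 1 records, 69338.24 total salary, 7.00 avg years
  Legal: 3 records, 322186.12 total salary, 7.00 avg years
  Research: 1 records, 150222.87 total salary, 16.00 avg years
  Support: 2 records, 131001.11 total salary, 5.50 avg years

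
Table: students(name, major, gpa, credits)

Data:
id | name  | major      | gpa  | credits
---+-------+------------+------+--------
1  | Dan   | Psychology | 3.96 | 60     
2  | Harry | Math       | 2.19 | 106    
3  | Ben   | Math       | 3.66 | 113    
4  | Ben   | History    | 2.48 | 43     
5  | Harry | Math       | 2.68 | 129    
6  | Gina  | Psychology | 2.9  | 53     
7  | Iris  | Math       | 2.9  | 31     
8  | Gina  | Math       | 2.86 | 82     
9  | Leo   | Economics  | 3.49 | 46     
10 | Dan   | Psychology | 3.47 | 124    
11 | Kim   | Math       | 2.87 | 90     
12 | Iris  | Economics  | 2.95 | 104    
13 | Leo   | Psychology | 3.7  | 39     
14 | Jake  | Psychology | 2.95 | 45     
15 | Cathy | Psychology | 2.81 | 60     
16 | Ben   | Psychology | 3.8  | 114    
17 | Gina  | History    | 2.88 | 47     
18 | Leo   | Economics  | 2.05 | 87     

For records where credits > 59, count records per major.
SELECT major, COUNT(*)
FROM students
WHERE credits > 59
GROUP BY major

Note: WHERE filters rows before grouping.

Result:
  Economics: 2
  Math: 5
  Psychology: 4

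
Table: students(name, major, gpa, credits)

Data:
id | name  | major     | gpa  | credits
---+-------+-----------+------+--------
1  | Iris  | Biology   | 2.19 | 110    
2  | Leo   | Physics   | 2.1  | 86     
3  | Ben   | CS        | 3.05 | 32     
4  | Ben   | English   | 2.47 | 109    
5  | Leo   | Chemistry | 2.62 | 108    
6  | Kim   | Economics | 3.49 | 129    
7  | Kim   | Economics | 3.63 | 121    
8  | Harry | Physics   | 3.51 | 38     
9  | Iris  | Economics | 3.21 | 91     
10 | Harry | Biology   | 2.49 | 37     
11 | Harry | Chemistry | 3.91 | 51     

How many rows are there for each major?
SELECT major, COUNT(*) as count
FROM students
GROUP BY major

Result:
  Biology: 2
  CS: 1
  Chemistry: 2
  Economics: 3
  English: 1
  Physics: 2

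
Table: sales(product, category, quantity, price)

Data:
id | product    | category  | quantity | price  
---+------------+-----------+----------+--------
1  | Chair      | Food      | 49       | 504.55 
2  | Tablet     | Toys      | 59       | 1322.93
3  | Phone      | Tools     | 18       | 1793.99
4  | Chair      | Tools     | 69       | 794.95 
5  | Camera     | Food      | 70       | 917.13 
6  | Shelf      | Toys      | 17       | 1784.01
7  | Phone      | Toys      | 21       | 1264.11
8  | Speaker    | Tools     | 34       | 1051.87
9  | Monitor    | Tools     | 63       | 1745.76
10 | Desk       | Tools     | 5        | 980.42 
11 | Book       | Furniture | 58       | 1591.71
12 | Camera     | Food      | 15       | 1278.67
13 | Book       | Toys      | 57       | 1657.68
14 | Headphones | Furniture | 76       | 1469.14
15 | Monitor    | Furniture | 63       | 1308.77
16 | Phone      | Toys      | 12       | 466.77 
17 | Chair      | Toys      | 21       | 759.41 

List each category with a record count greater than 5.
SELECT category, COUNT(*) as cnt
FROM sales
GROUP BY category
HAVING COUNT(*) > 5

Result:
  Toys: 6

Note: HAVING filters groups after aggregation, WHERE filters rows before.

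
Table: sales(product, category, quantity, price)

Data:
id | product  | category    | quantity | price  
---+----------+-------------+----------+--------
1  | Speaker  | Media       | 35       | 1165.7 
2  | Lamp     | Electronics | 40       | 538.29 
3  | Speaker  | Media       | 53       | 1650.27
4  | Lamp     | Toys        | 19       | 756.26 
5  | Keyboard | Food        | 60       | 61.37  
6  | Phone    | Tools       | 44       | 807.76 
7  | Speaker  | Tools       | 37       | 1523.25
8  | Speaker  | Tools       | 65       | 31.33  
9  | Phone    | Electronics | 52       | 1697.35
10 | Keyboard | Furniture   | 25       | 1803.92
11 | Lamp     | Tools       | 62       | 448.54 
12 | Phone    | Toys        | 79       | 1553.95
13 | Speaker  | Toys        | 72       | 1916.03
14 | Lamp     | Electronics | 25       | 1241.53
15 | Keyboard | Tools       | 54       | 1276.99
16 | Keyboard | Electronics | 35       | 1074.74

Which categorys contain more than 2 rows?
SELECT category, COUNT(*) as cnt
FROM sales
GROUP BY category
HAVING COUNT(*) > 2

Result:
  Electronics: 4
  Tools: 5
  Toys: 3

Note: HAVING filters groups after aggregation, WHERE filters rows before.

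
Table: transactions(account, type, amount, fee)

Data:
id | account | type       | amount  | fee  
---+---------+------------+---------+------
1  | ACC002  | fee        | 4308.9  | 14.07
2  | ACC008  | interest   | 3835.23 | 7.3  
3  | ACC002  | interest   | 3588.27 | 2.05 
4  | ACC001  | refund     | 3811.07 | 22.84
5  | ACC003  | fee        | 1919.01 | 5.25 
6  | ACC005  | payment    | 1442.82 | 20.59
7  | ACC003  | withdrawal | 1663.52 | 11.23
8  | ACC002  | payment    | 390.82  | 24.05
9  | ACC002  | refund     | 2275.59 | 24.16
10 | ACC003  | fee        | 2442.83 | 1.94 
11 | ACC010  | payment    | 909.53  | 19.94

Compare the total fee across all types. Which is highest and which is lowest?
SELECT type, SUM(fee)
FROM transactions
GROUP BY type
ORDER BY SUM(fee)

All groups:
  interest: 9.35
  withdrawal: 11.23
  fee: 21.26
  refund: 47.00
  payment: 64.58

Highest: payment (64.58)
Lowest: interest (9.35)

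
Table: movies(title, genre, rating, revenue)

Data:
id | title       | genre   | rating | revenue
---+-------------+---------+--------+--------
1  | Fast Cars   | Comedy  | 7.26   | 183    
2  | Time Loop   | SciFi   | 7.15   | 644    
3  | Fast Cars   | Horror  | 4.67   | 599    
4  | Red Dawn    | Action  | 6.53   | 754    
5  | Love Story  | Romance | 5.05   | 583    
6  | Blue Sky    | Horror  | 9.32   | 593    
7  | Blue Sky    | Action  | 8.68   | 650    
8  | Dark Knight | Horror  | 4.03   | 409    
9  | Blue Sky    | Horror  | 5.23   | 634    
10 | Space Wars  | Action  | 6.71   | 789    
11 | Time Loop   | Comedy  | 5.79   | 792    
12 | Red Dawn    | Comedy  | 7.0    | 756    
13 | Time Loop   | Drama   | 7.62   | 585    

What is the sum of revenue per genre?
SELECT genre, SUM(revenue) as result
FROM movies
GROUP BY genre

Result:
  Action: 2193
  Comedy: 1731
  Drama: 585
  Horror: 2235
  Romance: 583
  SciFi: 644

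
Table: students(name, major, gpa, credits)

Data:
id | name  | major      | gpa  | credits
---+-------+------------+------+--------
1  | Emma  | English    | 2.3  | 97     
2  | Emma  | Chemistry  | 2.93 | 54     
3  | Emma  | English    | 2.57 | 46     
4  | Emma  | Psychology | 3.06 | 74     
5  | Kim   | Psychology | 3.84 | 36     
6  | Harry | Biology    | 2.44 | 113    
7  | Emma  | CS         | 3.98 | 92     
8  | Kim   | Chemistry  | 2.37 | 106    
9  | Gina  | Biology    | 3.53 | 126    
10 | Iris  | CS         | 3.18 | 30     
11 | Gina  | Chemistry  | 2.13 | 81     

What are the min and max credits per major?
SELECT major, MIN(credits), MAX(credits)
FROM students
GROUP BY major

Result:
  Biology: min=113, max=126
  CS: min=30, max=92
  Chemistry: min=54, max=106
  English: min=46, max=97
  Psychology: min=36, max=74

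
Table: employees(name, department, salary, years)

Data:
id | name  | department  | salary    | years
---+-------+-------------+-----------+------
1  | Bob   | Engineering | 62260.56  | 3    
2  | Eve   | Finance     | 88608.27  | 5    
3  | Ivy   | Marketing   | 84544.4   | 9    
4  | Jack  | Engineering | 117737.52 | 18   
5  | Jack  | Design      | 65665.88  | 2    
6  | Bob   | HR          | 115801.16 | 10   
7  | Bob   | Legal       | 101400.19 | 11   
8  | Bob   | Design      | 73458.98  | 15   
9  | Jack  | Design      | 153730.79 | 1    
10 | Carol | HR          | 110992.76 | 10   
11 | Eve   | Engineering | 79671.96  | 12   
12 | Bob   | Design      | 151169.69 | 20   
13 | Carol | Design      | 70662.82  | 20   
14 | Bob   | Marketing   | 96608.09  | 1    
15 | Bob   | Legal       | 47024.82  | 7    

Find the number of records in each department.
SELECT department, COUNT(*) as count
FROM employees
GROUP BY department

Result:
  Design: 5
  Engineering: 3
  Finance: 1
  HR: 2
  Legal: 2
  Marketing: 2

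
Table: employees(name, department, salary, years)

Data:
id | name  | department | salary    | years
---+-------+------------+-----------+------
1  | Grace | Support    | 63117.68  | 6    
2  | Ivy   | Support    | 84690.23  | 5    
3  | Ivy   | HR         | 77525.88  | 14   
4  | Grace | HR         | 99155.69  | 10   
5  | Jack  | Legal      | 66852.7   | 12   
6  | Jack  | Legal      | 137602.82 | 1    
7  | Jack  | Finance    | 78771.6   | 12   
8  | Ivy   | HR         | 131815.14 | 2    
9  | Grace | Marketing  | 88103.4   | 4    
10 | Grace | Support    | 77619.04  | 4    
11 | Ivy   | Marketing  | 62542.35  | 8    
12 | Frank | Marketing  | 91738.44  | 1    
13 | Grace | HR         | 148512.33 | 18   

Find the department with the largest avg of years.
SELECT department, AVG(years) as val
FROM employees
GROUP BY department
ORDER BY val DESC
LIMIT 1

Result: Finance with avg(years) = 12.00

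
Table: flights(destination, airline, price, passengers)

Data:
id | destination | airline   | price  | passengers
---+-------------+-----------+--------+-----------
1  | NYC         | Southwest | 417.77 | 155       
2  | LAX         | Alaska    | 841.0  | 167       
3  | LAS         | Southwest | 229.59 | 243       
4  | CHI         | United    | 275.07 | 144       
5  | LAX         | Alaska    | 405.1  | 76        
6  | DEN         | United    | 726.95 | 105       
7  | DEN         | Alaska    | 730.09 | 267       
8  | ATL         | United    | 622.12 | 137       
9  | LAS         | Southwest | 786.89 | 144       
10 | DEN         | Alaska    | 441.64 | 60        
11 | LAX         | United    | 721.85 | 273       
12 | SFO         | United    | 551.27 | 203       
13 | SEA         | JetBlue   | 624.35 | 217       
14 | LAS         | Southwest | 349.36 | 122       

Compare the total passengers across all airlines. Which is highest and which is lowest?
SELECT airline, SUM(passengers)
FROM flights
GROUP BY airline
ORDER BY SUM(passengers)

All groups:
  JetBlue: 217
  Alaska: 570
  Southwest: 664
  United: 862

Highest: United (862)
Lowest: JetBlue (217)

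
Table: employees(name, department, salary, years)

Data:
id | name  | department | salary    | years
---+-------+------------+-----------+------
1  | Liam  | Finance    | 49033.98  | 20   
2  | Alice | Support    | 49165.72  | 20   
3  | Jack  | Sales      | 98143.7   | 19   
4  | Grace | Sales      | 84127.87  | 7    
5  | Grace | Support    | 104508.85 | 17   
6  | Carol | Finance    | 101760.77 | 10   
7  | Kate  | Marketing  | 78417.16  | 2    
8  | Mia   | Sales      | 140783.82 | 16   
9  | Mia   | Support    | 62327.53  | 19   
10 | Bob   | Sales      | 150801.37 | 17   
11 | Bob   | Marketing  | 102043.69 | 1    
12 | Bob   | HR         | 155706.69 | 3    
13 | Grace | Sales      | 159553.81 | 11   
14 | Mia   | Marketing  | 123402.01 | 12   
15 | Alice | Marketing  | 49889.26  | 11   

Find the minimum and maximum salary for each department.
SELECT department, MIN(salary), MAX(salary)
FROM employees
GROUP BY department

Result:
  Finance: min=49033.98, max=101760.77
  HR: min=155706.69, max=155706.69
  Marketing: min=49889.26, max=123402.01
  Sales: min=84127.87, max=159553.81
  Support: min=49165.72, max=104508.85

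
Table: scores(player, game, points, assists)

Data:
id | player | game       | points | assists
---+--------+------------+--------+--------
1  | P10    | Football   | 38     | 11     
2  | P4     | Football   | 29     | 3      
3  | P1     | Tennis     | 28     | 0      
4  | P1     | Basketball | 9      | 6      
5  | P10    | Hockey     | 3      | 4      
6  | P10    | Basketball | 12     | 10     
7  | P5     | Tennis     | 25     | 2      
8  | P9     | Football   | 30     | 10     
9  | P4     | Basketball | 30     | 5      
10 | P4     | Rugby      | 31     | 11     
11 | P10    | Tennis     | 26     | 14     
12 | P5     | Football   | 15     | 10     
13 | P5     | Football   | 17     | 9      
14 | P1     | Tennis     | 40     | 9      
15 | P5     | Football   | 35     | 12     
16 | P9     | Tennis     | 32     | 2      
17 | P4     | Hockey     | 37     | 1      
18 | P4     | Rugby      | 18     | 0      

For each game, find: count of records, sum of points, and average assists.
SELECT game,
       COUNT(*) as cnt,
       SUM(points) as total_points,
       AVG(assists) as avg_assists
FROM scores
GROUP BY game

Result:
  Basketball: 3 records, 51 total points, 7.00 avg assists
  Football: 6 records, 164 total points, 9.17 avg assists
  Hockey: 2 records, 40 total points, 2.50 avg assists
  Rugby: 2 records, 49 total points, 5.50 avg assists
  Tennis: 5 records, 151 total points, 5.40 avg assists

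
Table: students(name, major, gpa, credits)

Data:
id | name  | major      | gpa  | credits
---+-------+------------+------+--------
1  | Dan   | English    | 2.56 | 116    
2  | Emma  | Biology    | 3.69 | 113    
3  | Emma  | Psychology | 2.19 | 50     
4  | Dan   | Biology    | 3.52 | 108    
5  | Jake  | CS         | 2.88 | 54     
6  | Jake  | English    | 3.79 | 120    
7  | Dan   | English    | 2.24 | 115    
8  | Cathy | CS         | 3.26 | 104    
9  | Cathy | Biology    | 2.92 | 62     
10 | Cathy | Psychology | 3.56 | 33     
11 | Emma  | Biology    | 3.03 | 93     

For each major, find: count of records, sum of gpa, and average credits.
SELECT major,
       COUNT(*) as cnt,
       SUM(gpa) as total_gpa,
       AVG(credits) as avg_credits
FROM students
GROUP BY major

Result:
  Biology: 4 records, 13.16 total gpa, 94.00 avg credits
  CS: 2 records, 6.14 total gpa, 79.00 avg credits
  English: 3 records, 8.59 total gpa, 117.00 avg credits
  Psychology: 2 records, 5.75 total gpa, 41.50 avg credits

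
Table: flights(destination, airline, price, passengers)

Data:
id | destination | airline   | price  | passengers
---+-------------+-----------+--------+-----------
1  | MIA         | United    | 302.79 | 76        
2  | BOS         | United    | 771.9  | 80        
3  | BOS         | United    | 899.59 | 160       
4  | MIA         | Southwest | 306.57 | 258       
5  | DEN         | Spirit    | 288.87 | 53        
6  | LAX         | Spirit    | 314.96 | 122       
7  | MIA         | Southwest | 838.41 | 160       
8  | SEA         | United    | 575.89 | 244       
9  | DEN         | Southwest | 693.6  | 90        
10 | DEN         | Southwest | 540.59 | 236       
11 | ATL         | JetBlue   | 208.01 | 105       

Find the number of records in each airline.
SELECT airline, COUNT(*) as count
FROM flights
GROUP BY airline

Result:
  JetBlue: 1
  Southwest: 4
  Spirit: 2
  United: 4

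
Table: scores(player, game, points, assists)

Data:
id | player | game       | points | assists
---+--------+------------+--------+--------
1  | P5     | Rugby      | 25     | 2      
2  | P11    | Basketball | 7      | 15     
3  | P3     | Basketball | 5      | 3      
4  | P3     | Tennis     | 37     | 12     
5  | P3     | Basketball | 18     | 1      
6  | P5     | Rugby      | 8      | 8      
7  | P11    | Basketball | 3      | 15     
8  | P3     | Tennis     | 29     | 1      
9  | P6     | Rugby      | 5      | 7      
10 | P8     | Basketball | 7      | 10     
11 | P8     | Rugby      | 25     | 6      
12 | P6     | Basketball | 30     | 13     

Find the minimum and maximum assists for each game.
SELECT game, MIN(assists), MAX(assists)
FROM scores
GROUP BY game

Result:
  Basketball: min=1, max=15
  Rugby: min=2, max=8
  Tennis: min=1, max=12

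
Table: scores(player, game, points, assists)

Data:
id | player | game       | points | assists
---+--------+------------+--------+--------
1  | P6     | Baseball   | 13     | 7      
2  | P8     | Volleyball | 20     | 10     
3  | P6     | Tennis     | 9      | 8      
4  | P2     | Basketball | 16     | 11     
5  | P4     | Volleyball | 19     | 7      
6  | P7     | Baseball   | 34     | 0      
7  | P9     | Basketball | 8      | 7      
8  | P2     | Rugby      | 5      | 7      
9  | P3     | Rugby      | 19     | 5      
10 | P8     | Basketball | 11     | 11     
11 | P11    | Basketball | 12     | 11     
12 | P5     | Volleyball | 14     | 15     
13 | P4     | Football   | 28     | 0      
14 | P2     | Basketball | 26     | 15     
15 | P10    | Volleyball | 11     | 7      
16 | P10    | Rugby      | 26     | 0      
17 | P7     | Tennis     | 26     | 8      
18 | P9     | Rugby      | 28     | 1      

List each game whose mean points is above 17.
SELECT game, AVG(points)
FROM scores
GROUP BY game
HAVING AVG(points) > 17

Result:
  Baseball: avg=23.50
  Football: avg=28.00
  Rugby: avg=19.50
  Tennis: avg=17.50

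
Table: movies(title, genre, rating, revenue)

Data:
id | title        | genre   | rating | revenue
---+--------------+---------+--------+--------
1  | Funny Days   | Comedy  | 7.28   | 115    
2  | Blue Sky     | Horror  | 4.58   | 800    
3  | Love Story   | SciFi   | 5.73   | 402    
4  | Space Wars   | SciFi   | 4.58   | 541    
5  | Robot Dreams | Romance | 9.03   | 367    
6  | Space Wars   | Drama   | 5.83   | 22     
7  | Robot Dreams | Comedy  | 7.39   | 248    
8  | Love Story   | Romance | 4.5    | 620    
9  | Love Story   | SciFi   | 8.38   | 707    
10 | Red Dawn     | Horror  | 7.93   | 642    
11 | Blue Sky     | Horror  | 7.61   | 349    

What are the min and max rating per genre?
SELECT genre, MIN(rating), MAX(rating)
FROM movies
GROUP BY genre

Result:
  Comedy: min=7.28, max=7.39
  Drama: min=5.83, max=5.83
  Horror: min=4.58, max=7.93
  Romance: min=4.50, max=9.03
  SciFi: min=4.58, max=8.38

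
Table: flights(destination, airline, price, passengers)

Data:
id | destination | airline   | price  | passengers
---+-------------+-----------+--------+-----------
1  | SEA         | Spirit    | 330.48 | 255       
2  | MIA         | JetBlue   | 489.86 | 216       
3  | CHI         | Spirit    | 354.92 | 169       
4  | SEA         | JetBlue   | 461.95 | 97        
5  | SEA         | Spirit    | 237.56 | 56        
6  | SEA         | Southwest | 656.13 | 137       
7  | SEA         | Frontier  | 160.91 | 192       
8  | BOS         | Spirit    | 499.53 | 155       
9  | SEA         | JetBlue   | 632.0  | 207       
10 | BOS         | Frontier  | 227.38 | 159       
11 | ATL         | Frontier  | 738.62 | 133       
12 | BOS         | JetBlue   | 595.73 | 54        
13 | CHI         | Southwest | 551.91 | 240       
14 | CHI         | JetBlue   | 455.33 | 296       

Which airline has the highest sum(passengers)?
SELECT airline, SUM(passengers) as val
FROM flights
GROUP BY airline
ORDER BY val DESC
LIMIT 1

Result: JetBlue with sum(passengers) = 870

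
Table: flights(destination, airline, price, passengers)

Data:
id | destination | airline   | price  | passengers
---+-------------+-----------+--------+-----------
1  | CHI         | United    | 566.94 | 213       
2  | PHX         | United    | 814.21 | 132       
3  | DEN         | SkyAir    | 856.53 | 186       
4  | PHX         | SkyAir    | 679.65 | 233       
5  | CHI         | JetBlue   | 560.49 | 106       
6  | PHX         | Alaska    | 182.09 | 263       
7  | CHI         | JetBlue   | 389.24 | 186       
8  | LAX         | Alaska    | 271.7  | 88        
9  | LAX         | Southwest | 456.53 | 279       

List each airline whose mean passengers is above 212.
SELECT airline, AVG(passengers)
FROM flights
GROUP BY airline
HAVING AVG(passengers) > 212

Result:
  Southwest: avg=279.00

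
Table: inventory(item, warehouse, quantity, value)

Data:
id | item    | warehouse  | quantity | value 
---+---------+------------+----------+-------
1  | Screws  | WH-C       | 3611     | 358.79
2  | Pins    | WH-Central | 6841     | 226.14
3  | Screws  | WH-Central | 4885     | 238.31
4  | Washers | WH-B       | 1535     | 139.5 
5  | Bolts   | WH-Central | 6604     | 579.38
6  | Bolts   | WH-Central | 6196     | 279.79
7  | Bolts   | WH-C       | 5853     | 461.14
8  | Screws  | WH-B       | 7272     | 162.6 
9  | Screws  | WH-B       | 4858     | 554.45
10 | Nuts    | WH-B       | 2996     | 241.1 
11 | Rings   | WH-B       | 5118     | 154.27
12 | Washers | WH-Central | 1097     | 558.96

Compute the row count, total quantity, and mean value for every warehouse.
SELECT warehouse,
       COUNT(*) as cnt,
       SUM(quantity) as total_quantity,
       AVG(value) as avg_value
FROM inventory
GROUP BY warehouse

Result:
  WH-B: 5 records, 21779 total quantity, 250.38 avg value
  WH-C: 2 records, 9464 total quantity, 409.97 avg value
  WH-Central: 5 records, 25623 total quantity, 376.52 avg value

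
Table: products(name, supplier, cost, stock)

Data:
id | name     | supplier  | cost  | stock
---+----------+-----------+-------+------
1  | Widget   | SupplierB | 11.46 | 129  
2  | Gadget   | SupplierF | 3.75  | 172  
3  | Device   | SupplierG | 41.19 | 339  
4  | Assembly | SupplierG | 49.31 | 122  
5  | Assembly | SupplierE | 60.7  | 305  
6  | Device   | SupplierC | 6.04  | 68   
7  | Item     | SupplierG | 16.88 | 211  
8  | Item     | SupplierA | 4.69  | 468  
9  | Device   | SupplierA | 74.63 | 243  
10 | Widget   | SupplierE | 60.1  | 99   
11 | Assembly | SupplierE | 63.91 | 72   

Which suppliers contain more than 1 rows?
SELECT supplier, COUNT(*) as cnt
FROM products
GROUP BY supplier
HAVING COUNT(*) > 1

Result:
  SupplierA: 2
  SupplierE: 3
  SupplierG: 3

Note: HAVING filters groups after aggregation, WHERE filters rows before.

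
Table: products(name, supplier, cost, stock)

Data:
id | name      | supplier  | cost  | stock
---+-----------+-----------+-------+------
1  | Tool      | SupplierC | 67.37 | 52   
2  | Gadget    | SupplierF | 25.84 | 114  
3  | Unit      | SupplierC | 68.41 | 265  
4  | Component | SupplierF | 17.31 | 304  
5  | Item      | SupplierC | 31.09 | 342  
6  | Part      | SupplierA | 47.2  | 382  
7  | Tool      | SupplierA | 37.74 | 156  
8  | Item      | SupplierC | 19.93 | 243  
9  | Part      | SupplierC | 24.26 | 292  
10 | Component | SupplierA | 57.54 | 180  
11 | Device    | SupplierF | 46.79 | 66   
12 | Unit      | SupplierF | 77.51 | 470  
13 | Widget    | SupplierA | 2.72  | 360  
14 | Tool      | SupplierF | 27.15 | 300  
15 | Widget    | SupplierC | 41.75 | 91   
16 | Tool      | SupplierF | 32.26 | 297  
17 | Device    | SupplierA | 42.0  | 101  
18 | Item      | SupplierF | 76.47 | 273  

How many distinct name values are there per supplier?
SELECT supplier, COUNT(DISTINCT name)
FROM products
GROUP BY supplier

Result:
  SupplierA: 5 distinct
  SupplierC: 5 distinct
  SupplierF: 6 distinct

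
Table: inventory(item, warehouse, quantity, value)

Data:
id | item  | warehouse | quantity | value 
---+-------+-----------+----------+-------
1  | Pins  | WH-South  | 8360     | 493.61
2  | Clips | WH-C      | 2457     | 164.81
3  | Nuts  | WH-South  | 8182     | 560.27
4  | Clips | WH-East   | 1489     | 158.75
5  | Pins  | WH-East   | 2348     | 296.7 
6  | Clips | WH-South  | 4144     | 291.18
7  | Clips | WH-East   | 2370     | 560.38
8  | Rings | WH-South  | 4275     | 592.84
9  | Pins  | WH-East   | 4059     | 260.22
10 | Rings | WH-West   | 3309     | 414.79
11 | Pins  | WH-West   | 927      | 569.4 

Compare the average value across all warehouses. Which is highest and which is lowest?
SELECT warehouse, AVG(value)
FROM inventory
GROUP BY warehouse
ORDER BY AVG(value)

All groups:
  WH-C: 164.81
  WH-East: 319.01
  WH-South: 484.48
  WH-West: 492.10

Highest: WH-West (492.10)
Lowest: WH-C (164.81)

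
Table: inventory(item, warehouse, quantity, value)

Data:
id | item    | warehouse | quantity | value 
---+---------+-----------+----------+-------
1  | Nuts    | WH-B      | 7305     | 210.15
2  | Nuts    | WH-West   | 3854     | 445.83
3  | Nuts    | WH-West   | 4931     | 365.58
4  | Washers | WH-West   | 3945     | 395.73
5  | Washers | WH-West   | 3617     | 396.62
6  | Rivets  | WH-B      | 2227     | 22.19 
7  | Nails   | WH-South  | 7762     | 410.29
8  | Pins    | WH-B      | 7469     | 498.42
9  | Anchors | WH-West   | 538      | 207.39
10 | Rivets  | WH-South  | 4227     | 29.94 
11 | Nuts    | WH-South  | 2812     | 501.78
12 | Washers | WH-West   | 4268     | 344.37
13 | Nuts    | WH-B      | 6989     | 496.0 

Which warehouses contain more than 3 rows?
SELECT warehouse, COUNT(*) as cnt
FROM inventory
GROUP BY warehouse
HAVING COUNT(*) > 3

Result:
  WH-B: 4
  WH-West: 6

Note: HAVING filters groups after aggregation, WHERE filters rows before.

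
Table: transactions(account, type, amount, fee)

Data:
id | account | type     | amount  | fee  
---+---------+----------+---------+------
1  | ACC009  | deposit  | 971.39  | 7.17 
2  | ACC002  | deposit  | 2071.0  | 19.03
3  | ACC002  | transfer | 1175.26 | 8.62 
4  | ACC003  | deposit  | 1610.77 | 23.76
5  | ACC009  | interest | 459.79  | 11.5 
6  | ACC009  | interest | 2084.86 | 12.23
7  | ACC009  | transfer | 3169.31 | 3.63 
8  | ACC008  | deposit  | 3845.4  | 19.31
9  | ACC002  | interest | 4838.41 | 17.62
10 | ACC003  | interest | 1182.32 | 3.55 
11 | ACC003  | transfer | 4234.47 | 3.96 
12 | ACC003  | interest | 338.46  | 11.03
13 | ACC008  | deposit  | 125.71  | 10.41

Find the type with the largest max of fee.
SELECT type, MAX(fee) as val
FROM transactions
GROUP BY type
ORDER BY val DESC
LIMIT 1

Result: deposit with max(fee) = 23.76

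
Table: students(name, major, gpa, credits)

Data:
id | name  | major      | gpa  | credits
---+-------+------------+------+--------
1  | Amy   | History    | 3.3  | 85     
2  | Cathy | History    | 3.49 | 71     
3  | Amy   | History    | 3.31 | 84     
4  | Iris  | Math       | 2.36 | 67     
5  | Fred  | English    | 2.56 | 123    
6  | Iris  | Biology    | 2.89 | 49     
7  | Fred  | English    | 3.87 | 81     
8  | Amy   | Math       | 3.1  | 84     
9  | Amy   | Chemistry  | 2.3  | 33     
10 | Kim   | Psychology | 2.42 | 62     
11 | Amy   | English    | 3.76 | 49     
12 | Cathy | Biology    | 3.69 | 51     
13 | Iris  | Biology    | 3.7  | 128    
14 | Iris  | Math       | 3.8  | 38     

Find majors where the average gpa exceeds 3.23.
SELECT major, AVG(gpa)
FROM students
GROUP BY major
HAVING AVG(gpa) > 3.23

Result:
  Biology: avg=3.43
  English: avg=3.40
  History: avg=3.37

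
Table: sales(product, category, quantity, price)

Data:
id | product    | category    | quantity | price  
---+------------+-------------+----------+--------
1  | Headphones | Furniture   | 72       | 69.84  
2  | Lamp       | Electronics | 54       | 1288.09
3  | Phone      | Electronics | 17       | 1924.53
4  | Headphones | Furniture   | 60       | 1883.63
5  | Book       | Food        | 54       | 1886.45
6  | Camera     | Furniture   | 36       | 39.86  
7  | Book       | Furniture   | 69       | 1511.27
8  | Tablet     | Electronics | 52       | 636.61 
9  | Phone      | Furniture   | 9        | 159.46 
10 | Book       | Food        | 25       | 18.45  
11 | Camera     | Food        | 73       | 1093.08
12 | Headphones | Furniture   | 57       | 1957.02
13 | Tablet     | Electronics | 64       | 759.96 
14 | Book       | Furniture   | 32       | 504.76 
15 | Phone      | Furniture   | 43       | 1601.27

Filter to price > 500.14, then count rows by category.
SELECT category, COUNT(*)
FROM sales
WHERE price > 500.14
GROUP BY category

Note: WHERE filters rows before grouping.

Result:
  Electronics: 4
  Food: 2
  Furniture: 5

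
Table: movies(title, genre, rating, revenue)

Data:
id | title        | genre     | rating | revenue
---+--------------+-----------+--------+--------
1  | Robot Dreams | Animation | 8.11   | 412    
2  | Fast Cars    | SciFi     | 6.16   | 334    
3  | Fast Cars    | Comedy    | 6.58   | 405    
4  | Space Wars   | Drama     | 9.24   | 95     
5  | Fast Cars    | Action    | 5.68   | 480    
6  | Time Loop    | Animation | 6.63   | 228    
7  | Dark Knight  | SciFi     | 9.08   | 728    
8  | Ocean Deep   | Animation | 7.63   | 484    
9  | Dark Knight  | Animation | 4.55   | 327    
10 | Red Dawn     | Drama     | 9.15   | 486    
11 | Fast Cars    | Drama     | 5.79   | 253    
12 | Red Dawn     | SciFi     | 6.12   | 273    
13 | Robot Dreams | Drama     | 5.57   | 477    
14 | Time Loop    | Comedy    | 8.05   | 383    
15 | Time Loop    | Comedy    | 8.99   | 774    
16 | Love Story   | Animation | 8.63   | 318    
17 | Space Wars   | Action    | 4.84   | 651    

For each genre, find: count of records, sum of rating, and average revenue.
SELECT genre,
       COUNT(*) as cnt,
       SUM(rating) as total_rating,
       AVG(revenue) as avg_revenue
FROM movies
GROUP BY genre

Result:
  Action: 2 records, 10.52 total rating, 565.50 avg revenue
  Animation: 5 records, 35.55 total rating, 353.80 avg revenue
  Comedy: 3 records, 23.62 total rating, 520.67 avg revenue
  Drama: 4 records, 29.75 total rating, 327.75 avg revenue
  SciFi: 3 records, 21.36 total rating, 445.00 avg revenue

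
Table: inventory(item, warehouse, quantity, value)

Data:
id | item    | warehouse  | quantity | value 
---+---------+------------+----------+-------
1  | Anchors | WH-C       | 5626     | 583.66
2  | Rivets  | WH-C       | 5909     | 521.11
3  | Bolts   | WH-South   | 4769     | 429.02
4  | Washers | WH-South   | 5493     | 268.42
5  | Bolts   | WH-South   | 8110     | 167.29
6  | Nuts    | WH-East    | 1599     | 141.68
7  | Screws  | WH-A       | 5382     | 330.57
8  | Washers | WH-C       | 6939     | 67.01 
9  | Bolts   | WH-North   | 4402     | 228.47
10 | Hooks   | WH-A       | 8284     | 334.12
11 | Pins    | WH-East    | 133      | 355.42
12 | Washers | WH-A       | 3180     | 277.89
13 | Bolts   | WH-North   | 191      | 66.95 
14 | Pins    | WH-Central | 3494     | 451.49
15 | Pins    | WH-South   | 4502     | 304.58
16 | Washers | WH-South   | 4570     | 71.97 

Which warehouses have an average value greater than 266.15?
SELECT warehouse, AVG(value)
FROM inventory
GROUP BY warehouse
HAVING AVG(value) > 266.15

Result:
  WH-A: avg=314.19
  WH-C: avg=390.59
  WH-Central: avg=451.49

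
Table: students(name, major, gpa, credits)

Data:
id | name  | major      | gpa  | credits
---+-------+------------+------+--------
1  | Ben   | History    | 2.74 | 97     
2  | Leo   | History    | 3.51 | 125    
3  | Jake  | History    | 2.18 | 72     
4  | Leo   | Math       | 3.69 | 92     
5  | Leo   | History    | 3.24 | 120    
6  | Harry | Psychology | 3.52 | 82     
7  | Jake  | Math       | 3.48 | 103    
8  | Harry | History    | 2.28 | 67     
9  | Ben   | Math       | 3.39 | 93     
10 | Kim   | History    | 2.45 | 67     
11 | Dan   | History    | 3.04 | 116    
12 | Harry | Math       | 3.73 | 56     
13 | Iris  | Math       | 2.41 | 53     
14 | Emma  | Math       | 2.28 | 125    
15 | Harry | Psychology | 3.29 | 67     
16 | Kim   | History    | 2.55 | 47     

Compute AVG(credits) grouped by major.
SELECT major, AVG(credits) as result
FROM students
GROUP BY major

Result:
  History: 88.88
  Math: 87.00
  Psychology: 74.50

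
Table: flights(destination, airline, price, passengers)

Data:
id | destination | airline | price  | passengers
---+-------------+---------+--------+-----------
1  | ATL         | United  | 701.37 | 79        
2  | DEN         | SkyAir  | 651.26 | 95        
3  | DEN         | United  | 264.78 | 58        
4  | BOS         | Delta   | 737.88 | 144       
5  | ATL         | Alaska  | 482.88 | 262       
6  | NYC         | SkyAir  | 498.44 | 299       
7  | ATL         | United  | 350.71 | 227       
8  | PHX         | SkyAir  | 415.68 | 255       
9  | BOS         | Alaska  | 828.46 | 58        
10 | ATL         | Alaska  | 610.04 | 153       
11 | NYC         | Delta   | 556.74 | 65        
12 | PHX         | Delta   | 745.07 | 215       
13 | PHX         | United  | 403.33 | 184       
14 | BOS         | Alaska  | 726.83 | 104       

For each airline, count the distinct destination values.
SELECT airline, COUNT(DISTINCT destination)
FROM flights
GROUP BY airline

Result:
  Alaska: 2 distinct
  Delta: 3 distinct
  SkyAir: 3 distinct
  United: 3 distinct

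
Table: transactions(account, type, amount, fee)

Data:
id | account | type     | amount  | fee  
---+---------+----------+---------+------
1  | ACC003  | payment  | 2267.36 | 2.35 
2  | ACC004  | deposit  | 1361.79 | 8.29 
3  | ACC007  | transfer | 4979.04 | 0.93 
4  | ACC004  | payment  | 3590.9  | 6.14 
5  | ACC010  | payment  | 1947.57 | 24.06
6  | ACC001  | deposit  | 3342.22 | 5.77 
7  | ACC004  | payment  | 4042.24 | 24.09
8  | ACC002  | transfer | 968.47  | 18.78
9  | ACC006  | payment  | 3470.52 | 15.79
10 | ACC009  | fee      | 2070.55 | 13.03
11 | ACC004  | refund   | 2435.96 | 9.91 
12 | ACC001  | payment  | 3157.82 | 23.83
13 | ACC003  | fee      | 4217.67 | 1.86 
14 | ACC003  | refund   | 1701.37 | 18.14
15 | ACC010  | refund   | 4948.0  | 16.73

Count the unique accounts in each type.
SELECT type, COUNT(DISTINCT account)
FROM transactions
GROUP BY type

Result:
  deposit: 2 distinct
  fee: 2 distinct
  payment: 5 distinct
  refund: 3 distinct
  transfer: 2 distinct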